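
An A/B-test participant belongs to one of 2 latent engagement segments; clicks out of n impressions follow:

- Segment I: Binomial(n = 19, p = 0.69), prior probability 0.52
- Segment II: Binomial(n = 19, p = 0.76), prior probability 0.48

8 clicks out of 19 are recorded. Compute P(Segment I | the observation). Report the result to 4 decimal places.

By Bayes' theorem, P(k | x) = w_k f_k(x) / Σ_j w_j f_j(x).
Binomial probabilities:
  f_I = C(19,8)·0.69^8·0.31^11 = 75582·0.0513798·2.54085e-06 = 0.0098671
  f_II = C(19,8)·0.76^8·0.24^11 = 75582·0.111303·1.52168e-07 = 0.00128012
Prior × likelihood for each component:
  w_I·f_I = 0.52 × 0.0098671 = 0.00513089
  w_II·f_II = 0.48 × 0.00128012 = 0.000614458
Marginal: 0.00513089 + 0.000614458 = 0.00574535
Responsibility of Segment I: 0.00513089 / 0.00574535 ≈ 0.8931

0.8931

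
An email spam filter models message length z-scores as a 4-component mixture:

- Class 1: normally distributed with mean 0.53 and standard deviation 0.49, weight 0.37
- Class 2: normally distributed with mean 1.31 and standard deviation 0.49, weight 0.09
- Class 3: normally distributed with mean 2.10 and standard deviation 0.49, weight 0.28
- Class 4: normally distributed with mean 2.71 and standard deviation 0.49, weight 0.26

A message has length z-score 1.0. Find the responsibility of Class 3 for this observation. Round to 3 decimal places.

By Bayes' theorem, P(k | x) = π_k f_k(x) / Σ_j π_j f_j(x).
Evaluate each component's likelihood at the observed value:
  f_1 = 0.513962
  f_2 = 0.666501
  f_3 = 0.0655218
  f_4 = 0.00184565
Unnormalised posteriors:
  π_1·f_1 = 0.37 × 0.513962 = 0.190166
  π_2·f_2 = 0.09 × 0.666501 = 0.0599851
  π_3·f_3 = 0.28 × 0.0655218 = 0.0183461
  π_4·f_4 = 0.26 × 0.00184565 = 0.000479868
Evidence: 0.190166 + 0.0599851 + 0.0183461 + 0.000479868 = 0.268977
Responsibility of Class 3: 0.0183461 / 0.268977 ≈ 0.068

0.068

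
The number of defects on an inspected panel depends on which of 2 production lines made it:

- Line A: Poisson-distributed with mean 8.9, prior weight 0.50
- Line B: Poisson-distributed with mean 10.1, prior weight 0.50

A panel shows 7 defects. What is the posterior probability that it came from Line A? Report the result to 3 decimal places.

0.578

P(component k | x) = w_k·f_k(x) / marginal(x), where marginal(x) = Σ_j w_j·f_j(x).
Poisson probabilities:
  p_A = e^(−8.9)·8.9^7/7! = 0.119696
  p_B = e^(−10.1)·10.1^7/7! = 0.0873866
Multiply by the mixture weights:
  w_A·p_A = 0.50 × 0.119696 = 0.0598479
  w_B·p_B = 0.50 × 0.0873866 = 0.0436933
Evidence: 0.0598479 + 0.0436933 = 0.103541
So the posterior for Line A is 0.0598479 / 0.103541 ≈ 0.578.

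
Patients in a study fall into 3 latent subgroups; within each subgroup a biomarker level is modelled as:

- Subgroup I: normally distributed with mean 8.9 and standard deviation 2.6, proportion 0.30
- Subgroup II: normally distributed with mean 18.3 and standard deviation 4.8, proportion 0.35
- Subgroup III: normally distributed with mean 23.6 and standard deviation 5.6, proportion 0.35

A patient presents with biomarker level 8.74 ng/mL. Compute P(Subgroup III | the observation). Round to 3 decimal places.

0.015

The responsibility of component k is P(Z=k) f_k(x) divided by Σ_j P(Z=j) f_j(x).
Normal densities:
  p_I = (1/(2.6·√(2π)))·exp(−(8.74−8.9)²/(2·2.6²)) = 0.153439·exp(-0.00189) = 0.153149
  p_II = (1/(4.8·√(2π)))·exp(−(8.74−18.3)²/(2·4.8²)) = 0.083113·exp(-1.98337) = 0.0114368
  p_III = (1/(5.6·√(2π)))·exp(−(8.74−23.6)²/(2·5.6²)) = 0.071240·exp(-3.52072) = 0.00210714
Unnormalised posteriors:
  P(Z=I)·p_I = 0.30 × 0.153149 = 0.0459447
  P(Z=II)·p_II = 0.35 × 0.0114368 = 0.00400287
  P(Z=III)·p_III = 0.35 × 0.00210714 = 0.000737497
Normaliser: 0.0459447 + 0.00400287 + 0.000737497 = 0.0506851
P(Subgroup III | x) = 0.000737497 / 0.0506851 ≈ 0.015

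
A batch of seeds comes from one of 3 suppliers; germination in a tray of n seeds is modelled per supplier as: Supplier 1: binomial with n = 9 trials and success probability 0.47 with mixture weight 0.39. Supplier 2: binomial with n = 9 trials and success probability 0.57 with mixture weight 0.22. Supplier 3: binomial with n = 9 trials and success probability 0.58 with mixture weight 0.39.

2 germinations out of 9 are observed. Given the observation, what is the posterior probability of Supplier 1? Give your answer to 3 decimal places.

Posterior ∝ prior × likelihood, so P(k | x) ∝ w_k f_k(x); normalise over all components.
Component likelihoods at x = 2 germinations out of 9:
  L_1 = C(9,2)·0.47^2·0.53^7 = 36·0.2209·0.0117471 = 0.0934177
  L_2 = C(9,2)·0.57^2·0.43^7 = 36·0.3249·0.00271819 = 0.031793
  L_3 = C(9,2)·0.58^2·0.42^7 = 36·0.3364·0.00230539 = 0.0279192
Prior × likelihood for each component:
  w_1·L_1 = 0.39 × 0.0934177 = 0.0364329
  w_2·L_2 = 0.22 × 0.031793 = 0.00699446
  w_3·L_3 = 0.39 × 0.0279192 = 0.0108885
Denominator: 0.0364329 + 0.00699446 + 0.0108885 = 0.0543159
P(Supplier 1 | x) = 0.0364329 / 0.0543159 ≈ 0.671

0.671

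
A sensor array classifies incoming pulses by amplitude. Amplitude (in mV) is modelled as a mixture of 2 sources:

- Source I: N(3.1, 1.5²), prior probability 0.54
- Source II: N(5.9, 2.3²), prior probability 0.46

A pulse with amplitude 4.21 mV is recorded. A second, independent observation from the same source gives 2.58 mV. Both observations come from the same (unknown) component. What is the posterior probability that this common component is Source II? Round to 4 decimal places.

0.1199

P(component k | x) = π_k·f_k(x) / marginal(x), where marginal(x) = Σ_j π_j·f_j(x).
Since both observations come from the same component, the likelihood for component k is f_k(x₁)·f_k(x₂).
  L_I = [(1/(1.5·√(2π)))·exp(−(4.21−3.1)²/(2·1.5²)) = 0.265962·exp(-0.27380) = 0.20226] × [0.250451] = 0.0506561
  L_II = [(1/(2.3·√(2π)))·exp(−(4.21−5.9)²/(2·2.3²)) = 0.173453·exp(-0.26995) = 0.132417] × [0.0611967] = 0.00810347
Multiply by the mixture weights:
  π_I·L_I = 0.54 × 0.0506561 = 0.0273543
  π_II·L_II = 0.46 × 0.00810347 = 0.0037276
Denominator: 0.0273543 + 0.0037276 = 0.0310819
P(Source II | x₁,x₂) ≈ 0.1199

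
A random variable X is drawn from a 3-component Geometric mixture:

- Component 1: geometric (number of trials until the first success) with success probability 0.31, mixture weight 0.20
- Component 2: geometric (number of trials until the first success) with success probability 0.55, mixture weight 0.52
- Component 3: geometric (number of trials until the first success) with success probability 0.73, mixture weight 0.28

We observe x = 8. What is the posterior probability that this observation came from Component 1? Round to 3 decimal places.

Posterior ∝ prior × likelihood, so P(k | x) ∝ π_k f_k(x); normalise over all components.
Component likelihoods at x = 8:
  L_1 = 0.31·(1−0.31)^7 = 0.31·0.0744635 = 0.0230837
  L_2 = 0.55·(1−0.55)^7 = 0.55·0.00373669 = 0.00205518
  L_3 = 0.73·(1−0.73)^7 = 0.73·0.000104604 = 7.63606e-05
Multiply by the mixture weights:
  π_1·L_1 = 0.20 × 0.0230837 = 0.00461674
  π_2·L_2 = 0.52 × 0.00205518 = 0.00106869
  π_3·L_3 = 0.28 × 7.63606e-05 = 2.1381e-05
Normaliser: 0.00461674 + 0.00106869 + 2.1381e-05 = 0.00570681
P(Component 1 | data) ≈ 0.809

0.809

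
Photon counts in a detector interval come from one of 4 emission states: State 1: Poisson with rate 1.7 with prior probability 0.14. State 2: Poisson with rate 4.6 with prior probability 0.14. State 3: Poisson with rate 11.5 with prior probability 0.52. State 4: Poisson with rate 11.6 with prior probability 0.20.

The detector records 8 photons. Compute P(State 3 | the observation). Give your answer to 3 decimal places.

P(component k | x) = π_k·f_k(x) / marginal(x), where marginal(x) = Σ_j π_j·f_j(x).
Evaluate each component's likelihood at the observed value:
  p_1 = 0.000316061
  p_2 = 0.049979
  p_3 = 0.0768556
  p_4 = 0.0745294
Multiply by the mixture weights:
  π_1·p_1 = 0.14 × 0.000316061 = 4.42485e-05
  π_2·p_2 = 0.14 × 0.049979 = 0.00699706
  π_3·p_3 = 0.52 × 0.0768556 = 0.0399649
  π_4·p_4 = 0.20 × 0.0745294 = 0.0149059
Normaliser: 4.42485e-05 + 0.00699706 + 0.0399649 + 0.0149059 = 0.0619121
So the posterior for State 3 is 0.0399649 / 0.0619121 ≈ 0.646.

0.646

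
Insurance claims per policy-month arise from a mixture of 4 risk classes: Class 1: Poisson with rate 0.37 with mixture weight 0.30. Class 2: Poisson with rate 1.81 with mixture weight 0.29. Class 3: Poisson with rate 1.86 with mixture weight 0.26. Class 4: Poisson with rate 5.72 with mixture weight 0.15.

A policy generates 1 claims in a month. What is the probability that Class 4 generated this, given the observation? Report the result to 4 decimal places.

0.0117

The responsibility of component k is w_k f_k(x) divided by Σ_j w_j f_j(x).
Component likelihoods at x = 1 claims:
  p_1 = 0.255572
  p_2 = 0.296214
  p_3 = 0.289551
  p_4 = 0.0187599
Prior × likelihood for each component:
  w_1·p_1 = 0.30 × 0.255572 = 0.0766715
  w_2·p_2 = 0.29 × 0.296214 = 0.0859021
  w_3·p_3 = 0.26 × 0.289551 = 0.0752833
  w_4·p_4 = 0.15 × 0.0187599 = 0.00281399
Denominator: 0.0766715 + 0.0859021 + 0.0752833 + 0.00281399 = 0.240671
Responsibility of Class 4: 0.00281399 / 0.240671 ≈ 0.0117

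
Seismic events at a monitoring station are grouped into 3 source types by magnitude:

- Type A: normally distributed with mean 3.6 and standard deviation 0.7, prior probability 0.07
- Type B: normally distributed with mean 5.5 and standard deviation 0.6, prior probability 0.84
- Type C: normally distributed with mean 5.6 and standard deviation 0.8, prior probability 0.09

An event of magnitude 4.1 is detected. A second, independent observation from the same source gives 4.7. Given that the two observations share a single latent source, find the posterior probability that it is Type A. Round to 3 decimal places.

P(component k | x) = w_k·f_k(x) / marginal(x), where marginal(x) = Σ_j w_j·f_j(x).
Since both observations come from the same component, the likelihood for component k is f_k(x₁)·f_k(x₂).
  p_A = [0.441593] × [0.165803] = 0.0732173
  p_B = [0.0437031] × [0.27335] = 0.0119463
  p_C = [0.0859828] × [0.264846] = 0.0227722
Weight by the priors:
  w_A·p_A = 0.07 × 0.0732173 = 0.00512521
  w_B·p_B = 0.84 × 0.0119463 = 0.0100349
  w_C·p_C = 0.09 × 0.0227722 = 0.0020495
Sum: 0.00512521 + 0.0100349 + 0.0020495 = 0.0172096
P(Type A | x₁, x₂) = 0.00512521 / 0.0172096 ≈ 0.298

0.298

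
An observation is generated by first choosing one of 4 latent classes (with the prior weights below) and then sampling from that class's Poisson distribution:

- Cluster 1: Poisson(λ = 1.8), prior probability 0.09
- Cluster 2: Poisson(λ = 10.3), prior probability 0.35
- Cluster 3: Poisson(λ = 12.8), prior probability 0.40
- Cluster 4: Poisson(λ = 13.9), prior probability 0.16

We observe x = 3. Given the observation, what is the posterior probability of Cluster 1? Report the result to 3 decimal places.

The responsibility of component k is π_k f_k(x) divided by Σ_j π_j f_j(x).
Evaluate each component's likelihood at the observed value:
  L_1 = e^(−1.8)·1.8^3/3! = 0.160671
  L_2 = e^(−10.3)·10.3^3/3! = 0.0061253
  L_3 = e^(−12.8)·12.8^3/3! = 0.00096496
  L_4 = e^(−13.9)·13.9^3/3! = 0.000411339
Multiply by the mixture weights:
  π_1·L_1 = 0.09 × 0.160671 = 0.0144603
  π_2·L_2 = 0.35 × 0.0061253 = 0.00214385
  π_3·L_3 = 0.40 × 0.00096496 = 0.000385984
  π_4·L_4 = 0.16 × 0.000411339 = 6.58142e-05
Sum: 0.0144603 + 0.00214385 + 0.000385984 + 6.58142e-05 = 0.017056
Responsibility of Cluster 1: 0.0144603 / 0.017056 ≈ 0.848

0.848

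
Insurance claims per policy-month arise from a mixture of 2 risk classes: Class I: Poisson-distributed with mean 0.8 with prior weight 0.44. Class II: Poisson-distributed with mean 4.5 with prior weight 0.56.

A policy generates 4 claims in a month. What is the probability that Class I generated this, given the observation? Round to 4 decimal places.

0.0308

By Bayes' theorem, P(k | x) = π_k f_k(x) / Σ_j π_j f_j(x).
Poisson probabilities:
  p_I = 0.00766855
  p_II = 0.189808
Prior × likelihood for each component:
  π_I·p_I = 0.44 × 0.00766855 = 0.00337416
  π_II·p_II = 0.56 × 0.189808 = 0.106292
Denominator: 0.00337416 + 0.106292 = 0.109666
P(Class I | x) = 0.00337416 / 0.109666 ≈ 0.0308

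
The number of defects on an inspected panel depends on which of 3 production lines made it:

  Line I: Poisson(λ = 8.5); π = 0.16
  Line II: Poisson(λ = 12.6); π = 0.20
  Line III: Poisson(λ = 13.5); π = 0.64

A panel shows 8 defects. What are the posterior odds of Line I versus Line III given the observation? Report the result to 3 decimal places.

0.916

Only the two components matter; the odds are (w_i f_i(x)) / (w_j f_j(x)).
Component likelihoods at x = 8 defects:
  L_I = 0.137508
  L_II = 0.0531292
  L_III = 0.0375123
Odds = (0.16/0.64) × (0.137508/0.0375123) = 0.25 × 3.66567 ≈ 0.916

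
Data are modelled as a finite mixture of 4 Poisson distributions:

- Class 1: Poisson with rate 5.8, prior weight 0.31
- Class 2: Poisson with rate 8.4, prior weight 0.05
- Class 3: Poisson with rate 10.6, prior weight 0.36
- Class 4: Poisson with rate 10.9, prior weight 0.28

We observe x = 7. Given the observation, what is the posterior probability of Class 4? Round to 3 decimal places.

0.201

Apply Bayes' rule: the posterior for each component is proportional to its prior times its likelihood at x.
Evaluate each component's likelihood at the observed value:
  p_1 = 0.132635
  p_2 = 0.131659
  p_3 = 0.0743343
  p_4 = 0.0669492
Unnormalised posteriors:
  π_1·p_1 = 0.31 × 0.132635 = 0.0411168
  π_2·p_2 = 0.05 × 0.131659 = 0.00658295
  π_3·p_3 = 0.36 × 0.0743343 = 0.0267603
  π_4·p_4 = 0.28 × 0.0669492 = 0.0187458
Denominator: 0.0411168 + 0.00658295 + 0.0267603 + 0.0187458 = 0.0932058
So the posterior for Class 4 is 0.0187458 / 0.0932058 ≈ 0.201.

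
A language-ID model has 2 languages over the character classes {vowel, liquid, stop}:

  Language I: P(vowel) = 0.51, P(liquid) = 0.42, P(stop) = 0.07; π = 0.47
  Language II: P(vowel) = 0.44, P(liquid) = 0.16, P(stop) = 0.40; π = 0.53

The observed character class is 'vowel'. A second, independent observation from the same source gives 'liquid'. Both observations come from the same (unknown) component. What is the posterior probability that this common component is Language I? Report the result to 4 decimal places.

The responsibility of component k is π_k f_k(x) divided by Σ_j π_j f_j(x).
Since both observations come from the same component, the likelihood for component k is f_k(x₁)·f_k(x₂).
  p_I = [P(vowel | comp) = 0.51] × [0.42] = 0.2142
  p_II = [P(vowel | comp) = 0.44] × [0.16] = 0.0704
Prior × likelihood for each component:
  π_I·p_I = 0.47 × 0.2142 = 0.100674
  π_II·p_II = 0.53 × 0.0704 = 0.037312
Normaliser: 0.100674 + 0.037312 = 0.137986
P(Language I | x₁, x₂) ≈ 0.7296

0.7296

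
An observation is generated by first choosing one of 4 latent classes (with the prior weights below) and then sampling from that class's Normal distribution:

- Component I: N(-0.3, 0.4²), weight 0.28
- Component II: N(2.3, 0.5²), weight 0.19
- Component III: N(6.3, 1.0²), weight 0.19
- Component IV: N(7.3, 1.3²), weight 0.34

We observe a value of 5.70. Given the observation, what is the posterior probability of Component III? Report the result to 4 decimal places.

0.5641

Posterior ∝ prior × likelihood, so P(k | x) ∝ π_k f_k(x); normalise over all components.
Evaluate each component's likelihood at the observed value:
  f_I = (1/(0.4·√(2π)))·exp(−(5.70−-0.3)²/(2·0.4²)) = 0.997356·exp(-112.50000) = 1.38268e-49
  f_II = (1/(0.5·√(2π)))·exp(−(5.70−2.3)²/(2·0.5²)) = 0.797885·exp(-23.12000) = 7.26192e-11
  f_III = (1/(1.0·√(2π)))·exp(−(5.70−6.3)²/(2·1.0²)) = 0.398942·exp(-0.18000) = 0.333225
  f_IV = (1/(1.3·√(2π)))·exp(−(5.70−7.3)²/(2·1.3²)) = 0.306879·exp(-0.75740) = 0.143891
Weight by the priors:
  π_I·f_I = 0.28 × 1.38268e-49 = 3.8715e-50
  π_II·f_II = 0.19 × 7.26192e-11 = 1.37977e-11
  π_III·f_III = 0.19 × 0.333225 = 0.0633127
  π_IV·f_IV = 0.34 × 0.143891 = 0.0489229
Marginal: 3.8715e-50 + 1.37977e-11 + 0.0633127 + 0.0489229 = 0.112236
P(Component III | data) ≈ 0.5641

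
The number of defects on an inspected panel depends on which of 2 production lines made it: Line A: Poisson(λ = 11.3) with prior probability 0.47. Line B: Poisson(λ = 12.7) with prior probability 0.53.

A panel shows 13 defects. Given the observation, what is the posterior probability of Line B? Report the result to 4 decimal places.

0.5594

The responsibility of component k is π_k f_k(x) divided by Σ_j π_j f_j(x).
Component likelihoods at x = 13 defects:
  p_A = e^(−11.3)·11.3^13/13! = 0.0973222
  p_B = e^(−12.7)·12.7^13/13! = 0.109554
Multiply by the mixture weights:
  π_A·p_A = 0.47 × 0.0973222 = 0.0457414
  π_B·p_B = 0.53 × 0.109554 = 0.0580636
Sum: 0.0457414 + 0.0580636 = 0.103805
So the posterior for Line B is 0.0580636 / 0.103805 ≈ 0.5594.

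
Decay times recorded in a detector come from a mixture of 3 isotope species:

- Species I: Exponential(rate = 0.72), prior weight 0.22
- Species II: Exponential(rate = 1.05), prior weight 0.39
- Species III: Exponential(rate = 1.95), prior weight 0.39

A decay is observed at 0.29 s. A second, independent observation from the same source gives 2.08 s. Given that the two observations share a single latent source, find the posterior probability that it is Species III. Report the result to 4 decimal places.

The responsibility of component k is P(Z=k) f_k(x) divided by Σ_j P(Z=j) f_j(x).
Since both observations come from the same component, the likelihood for component k is f_k(x₁)·f_k(x₂).
  L_I = [0.584321] × [0.16104] = 0.094099
  L_II = [0.774367] × [0.11822] = 0.0915455
  L_III = [1.10775] × [0.0337704] = 0.0374091
Multiply by the mixture weights:
  P(Z=I)·L_I = 0.22 × 0.094099 = 0.0207018
  P(Z=II)·L_II = 0.39 × 0.0915455 = 0.0357027
  P(Z=III)·L_III = 0.39 × 0.0374091 = 0.0145895
Evidence: 0.0207018 + 0.0357027 + 0.0145895 = 0.0709941
Responsibility of Species III: 0.0145895 / 0.0709941 ≈ 0.2055

0.2055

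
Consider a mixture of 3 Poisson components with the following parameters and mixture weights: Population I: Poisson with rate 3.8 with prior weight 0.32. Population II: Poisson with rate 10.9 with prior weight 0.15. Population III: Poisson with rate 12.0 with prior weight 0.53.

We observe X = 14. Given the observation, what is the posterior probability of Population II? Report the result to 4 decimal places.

P(component k | x) = w_k·f_k(x) / marginal(x), where marginal(x) = Σ_j w_j·f_j(x).
Component likelihoods at x = 14:
  f_I = e^(−3.8)·3.8^14/14! = 3.35925e-05
  f_II = e^(−10.9)·10.9^14/14! = 0.0707543
  f_III = e^(−12.0)·12.0^14/14! = 0.0904889
Unnormalised posteriors:
  w_I·f_I = 0.32 × 3.35925e-05 = 1.07496e-05
  w_II·f_II = 0.15 × 0.0707543 = 0.0106131
  w_III·f_III = 0.53 × 0.0904889 = 0.0479591
Normaliser: 1.07496e-05 + 0.0106131 + 0.0479591 = 0.058583
Responsibility of Population II: 0.0106131 / 0.058583 ≈ 0.1812

0.1812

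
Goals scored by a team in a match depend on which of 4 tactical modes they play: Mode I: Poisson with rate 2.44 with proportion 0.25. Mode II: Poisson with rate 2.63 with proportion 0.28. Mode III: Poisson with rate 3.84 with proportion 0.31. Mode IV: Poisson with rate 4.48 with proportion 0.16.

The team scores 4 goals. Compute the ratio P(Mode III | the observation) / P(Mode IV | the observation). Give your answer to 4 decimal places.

The posterior odds equal the prior odds times the likelihood ratio: (π_i/π_j)·(f_i(x)/f_j(x)).
Component likelihoods at x = 4 goals:
  L_I = e^(−2.44)·2.44^4/4! = 0.128727
  L_II = e^(−2.63)·2.63^4/4! = 0.143687
  L_III = e^(−3.84)·3.84^4/4! = 0.194726
  L_IV = e^(−4.48)·4.48^4/4! = 0.190222
0.0603649 / 0.0304356 ≈ 1.9834

1.9834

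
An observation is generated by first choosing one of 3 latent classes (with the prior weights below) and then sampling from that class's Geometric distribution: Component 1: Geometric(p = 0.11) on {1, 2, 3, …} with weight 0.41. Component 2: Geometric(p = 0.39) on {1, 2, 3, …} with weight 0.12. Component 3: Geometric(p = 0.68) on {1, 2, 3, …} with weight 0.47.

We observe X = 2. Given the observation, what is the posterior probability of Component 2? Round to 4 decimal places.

0.1670

Posterior ∝ prior × likelihood, so P(k | x) ∝ π_k f_k(x); normalise over all components.
Geometric probabilities:
  p_1 = 0.0979
  p_2 = 0.2379
  p_3 = 0.2176
Unnormalised posteriors:
  π_1·p_1 = 0.41 × 0.0979 = 0.040139
  π_2·p_2 = 0.12 × 0.2379 = 0.028548
  π_3·p_3 = 0.47 × 0.2176 = 0.102272
Sum: 0.040139 + 0.028548 + 0.102272 = 0.170959
So the posterior for Component 2 is 0.028548 / 0.170959 ≈ 0.1670.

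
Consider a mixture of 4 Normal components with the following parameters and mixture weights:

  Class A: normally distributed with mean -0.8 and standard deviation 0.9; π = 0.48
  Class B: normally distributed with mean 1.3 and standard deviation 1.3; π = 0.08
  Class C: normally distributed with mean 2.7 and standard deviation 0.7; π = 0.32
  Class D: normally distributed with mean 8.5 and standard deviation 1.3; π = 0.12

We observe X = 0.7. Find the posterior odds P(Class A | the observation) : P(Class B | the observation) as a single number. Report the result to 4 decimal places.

Posterior odds = (w_i f_i(x)) / (w_j f_j(x)); the normalising sum cancels.
Component likelihoods at x = 0.7:
  p_A = 0.11053
  p_B = 0.275874
  p_C = 0.00962014
  p_D = 4.67376e-09
0.0530545 / 0.0220699 ≈ 2.4039

2.4039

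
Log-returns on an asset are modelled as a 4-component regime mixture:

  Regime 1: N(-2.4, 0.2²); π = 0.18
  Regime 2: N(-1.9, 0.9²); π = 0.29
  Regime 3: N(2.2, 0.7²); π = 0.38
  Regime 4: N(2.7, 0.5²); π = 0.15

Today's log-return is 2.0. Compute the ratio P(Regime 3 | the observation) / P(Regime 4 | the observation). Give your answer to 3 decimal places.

Since P(k|x) ∝ π_k f_k(x), the posterior odds are π_i f_i(x) / (π_j f_j(x)).
Normal densities:
  L_1 = (1/(0.2·√(2π)))·exp(−(2.0−-2.4)²/(2·0.2²)) = 1.994711·exp(-242.00000) = 1.58714e-105
  L_2 = (1/(0.9·√(2π)))·exp(−(2.0−-1.9)²/(2·0.9²)) = 0.443269·exp(-9.38889) = 3.70787e-05
  L_3 = (1/(0.7·√(2π)))·exp(−(2.0−2.2)²/(2·0.7²)) = 0.569918·exp(-0.04082) = 0.547124
  L_4 = (1/(0.5·√(2π)))·exp(−(2.0−2.7)²/(2·0.5²)) = 0.797885·exp(-0.98000) = 0.299455
Odds = (0.38/0.15) × (0.547124/0.299455) = 2.53333 × 1.82707 ≈ 4.629

4.629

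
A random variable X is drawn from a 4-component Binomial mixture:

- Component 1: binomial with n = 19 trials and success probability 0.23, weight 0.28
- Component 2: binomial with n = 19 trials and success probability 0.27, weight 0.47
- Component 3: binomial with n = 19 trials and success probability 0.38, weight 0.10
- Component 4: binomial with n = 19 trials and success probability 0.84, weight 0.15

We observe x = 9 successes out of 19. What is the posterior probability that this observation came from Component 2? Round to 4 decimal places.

0.4668

Apply Bayes' rule: the posterior for each component is proportional to its prior times its likelihood at x.
Evaluate each component's likelihood at the observed value:
  L_1 = C(19,9)·0.23^9·0.77^10 = 92378·1.80115e-06·0.0732668 = 0.0121906
  L_2 = C(19,9)·0.27^9·0.73^10 = 92378·7.6256e-06·0.0429763 = 0.0302741
  L_3 = C(19,9)·0.38^9·0.62^10 = 92378·0.000165216·0.00839299 = 0.128097
  L_4 = C(19,9)·0.84^9·0.16^10 = 92378·0.208216·1.09951e-08 = 0.000211486
Prior × likelihood for each component:
  π_1·L_1 = 0.28 × 0.0121906 = 0.00341338
  π_2·L_2 = 0.47 × 0.0302741 = 0.0142288
  π_3·L_3 = 0.10 × 0.128097 = 0.0128097
  π_4·L_4 = 0.15 × 0.000211486 = 3.17229e-05
Sum: 0.00341338 + 0.0142288 + 0.0128097 + 3.17229e-05 = 0.0304836
P(Component 2 | x) = 0.0142288 / 0.0304836 ≈ 0.4668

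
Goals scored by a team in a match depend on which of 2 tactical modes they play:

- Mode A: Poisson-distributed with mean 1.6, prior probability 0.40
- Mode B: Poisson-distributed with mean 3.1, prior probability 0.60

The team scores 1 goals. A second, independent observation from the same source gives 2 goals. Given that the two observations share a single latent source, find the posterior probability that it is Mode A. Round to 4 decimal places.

Posterior ∝ prior × likelihood, so P(k | x) ∝ π_k f_k(x); normalise over all components.
Since both observations come from the same component, the likelihood for component k is f_k(x₁)·f_k(x₂).
  L_A = [0.323034] × [0.258428] = 0.083481
  L_B = [0.139653] × [0.216461] = 0.0302294
Prior × likelihood for each component:
  π_A·L_A = 0.40 × 0.083481 = 0.0333924
  π_B·L_B = 0.60 × 0.0302294 = 0.0181376
Denominator: 0.0333924 + 0.0181376 = 0.05153
So the posterior for Mode A is 0.0333924 / 0.05153 ≈ 0.6480.

0.6480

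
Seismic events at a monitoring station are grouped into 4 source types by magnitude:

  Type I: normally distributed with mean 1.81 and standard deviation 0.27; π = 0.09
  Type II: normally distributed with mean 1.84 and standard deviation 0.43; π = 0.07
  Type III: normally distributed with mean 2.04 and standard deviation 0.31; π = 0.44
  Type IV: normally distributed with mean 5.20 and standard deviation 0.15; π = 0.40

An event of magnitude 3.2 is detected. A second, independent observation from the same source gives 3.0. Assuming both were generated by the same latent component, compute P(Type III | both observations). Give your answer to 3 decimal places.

0.340

By Bayes' theorem, P(k | x) = P(Z=k) f_k(x) / Σ_j P(Z=j) f_j(x).
Since both observations come from the same component, the likelihood for component k is f_k(x₁)·f_k(x₂).
  p_I = [2.59657e-06] × [8.94147e-05] = 2.32171e-10
  p_II = [0.00624115] × [0.0243873] = 0.000152205
  p_III = [0.00117229] × [0.010644] = 1.24778e-05
  p_IV = [6.6201e-39] × [5.17648e-47] = 3.42688e-85
Prior × likelihood for each component:
  P(Z=I)·p_I = 0.09 × 2.32171e-10 = 2.08954e-11
  P(Z=II)·p_II = 0.07 × 0.000152205 = 1.06543e-05
  P(Z=III)·p_III = 0.44 × 1.24778e-05 = 5.49025e-06
  P(Z=IV)·p_IV = 0.40 × 3.42688e-85 = 1.37075e-85
Denominator: 2.08954e-11 + 1.06543e-05 + 5.49025e-06 + 1.37075e-85 = 1.61446e-05
P(Type III | x) = 5.49025e-06 / 1.61446e-05 ≈ 0.340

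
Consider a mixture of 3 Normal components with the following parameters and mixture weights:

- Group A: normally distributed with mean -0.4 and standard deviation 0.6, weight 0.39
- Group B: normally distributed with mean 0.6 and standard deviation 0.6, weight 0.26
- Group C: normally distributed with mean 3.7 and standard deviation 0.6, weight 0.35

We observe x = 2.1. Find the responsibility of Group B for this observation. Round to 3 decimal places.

Posterior ∝ prior × likelihood, so P(k | x) ∝ π_k f_k(x); normalise over all components.
Component likelihoods at x = 2.1:
  p_A = (1/(0.6·√(2π)))·exp(−(2.1−-0.4)²/(2·0.6²)) = 0.664904·exp(-8.68056) = 0.000112938
  p_B = (1/(0.6·√(2π)))·exp(−(2.1−0.6)²/(2·0.6²)) = 0.664904·exp(-3.12500) = 0.0292138
  p_C = (1/(0.6·√(2π)))·exp(−(2.1−3.7)²/(2·0.6²)) = 0.664904·exp(-3.55556) = 0.0189933
Unnormalised posteriors:
  π_A·p_A = 0.39 × 0.000112938 = 4.4046e-05
  π_B·p_B = 0.26 × 0.0292138 = 0.0075956
  π_C·p_C = 0.35 × 0.0189933 = 0.00664766
Marginal: 4.4046e-05 + 0.0075956 + 0.00664766 = 0.0142873
P(Group B | x) ≈ 0.532

0.532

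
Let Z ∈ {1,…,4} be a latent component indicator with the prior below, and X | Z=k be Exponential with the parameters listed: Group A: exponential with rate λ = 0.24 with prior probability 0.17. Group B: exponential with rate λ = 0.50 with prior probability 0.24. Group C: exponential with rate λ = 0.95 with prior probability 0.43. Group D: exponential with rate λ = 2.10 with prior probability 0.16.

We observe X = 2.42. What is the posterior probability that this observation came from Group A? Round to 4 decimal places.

The responsibility of component k is w_k f_k(x) divided by Σ_j w_j f_j(x).
Component likelihoods at x = 2.42:
  p_A = 0.134268
  p_B = 0.149099
  p_C = 0.0953412
  p_D = 0.0130357
Weight by the priors:
  w_A·p_A = 0.17 × 0.134268 = 0.0228256
  w_B·p_B = 0.24 × 0.149099 = 0.0357837
  w_C·p_C = 0.43 × 0.0953412 = 0.0409967
  w_D·p_D = 0.16 × 0.0130357 = 0.00208571
Normaliser: 0.0228256 + 0.0357837 + 0.0409967 + 0.00208571 = 0.101692
P(Group A | 2.42) = 0.0228256 / 0.101692 ≈ 0.2245

0.2245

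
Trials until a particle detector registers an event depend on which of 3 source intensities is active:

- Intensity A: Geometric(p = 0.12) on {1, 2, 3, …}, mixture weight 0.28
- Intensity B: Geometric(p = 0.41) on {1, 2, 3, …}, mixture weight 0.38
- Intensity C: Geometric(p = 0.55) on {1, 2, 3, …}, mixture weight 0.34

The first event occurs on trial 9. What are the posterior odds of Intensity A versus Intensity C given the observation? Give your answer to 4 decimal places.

Posterior odds = (π_i f_i(x)) / (π_j f_j(x)); the normalising sum cancels.
Geometric probabilities:
  L_A = 0.0431561
  L_B = 0.00602005
  L_C = 0.000924832
Odds = (0.28/0.34) × (0.0431561/0.000924832) = 0.823529 × 46.6638 ≈ 38.4290

38.4290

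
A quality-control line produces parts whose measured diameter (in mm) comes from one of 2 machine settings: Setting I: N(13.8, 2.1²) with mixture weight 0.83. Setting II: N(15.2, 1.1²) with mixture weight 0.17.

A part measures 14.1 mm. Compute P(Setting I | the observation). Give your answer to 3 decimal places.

Apply Bayes' rule: the posterior for each component is proportional to its prior times its likelihood at x.
Evaluate each component's likelihood at the observed value:
  p_I = (1/(2.1·√(2π)))·exp(−(14.1−13.8)²/(2·2.1²)) = 0.189973·exp(-0.01020) = 0.188044
  p_II = (1/(1.1·√(2π)))·exp(−(14.1−15.2)²/(2·1.1²)) = 0.362675·exp(-0.50000) = 0.219973
Unnormalised posteriors:
  w_I·p_I = 0.83 × 0.188044 = 0.156076
  w_II·p_II = 0.17 × 0.219973 = 0.0373955
Sum: 0.156076 + 0.0373955 = 0.193472
Responsibility of Setting I: 0.156076 / 0.193472 ≈ 0.807

0.807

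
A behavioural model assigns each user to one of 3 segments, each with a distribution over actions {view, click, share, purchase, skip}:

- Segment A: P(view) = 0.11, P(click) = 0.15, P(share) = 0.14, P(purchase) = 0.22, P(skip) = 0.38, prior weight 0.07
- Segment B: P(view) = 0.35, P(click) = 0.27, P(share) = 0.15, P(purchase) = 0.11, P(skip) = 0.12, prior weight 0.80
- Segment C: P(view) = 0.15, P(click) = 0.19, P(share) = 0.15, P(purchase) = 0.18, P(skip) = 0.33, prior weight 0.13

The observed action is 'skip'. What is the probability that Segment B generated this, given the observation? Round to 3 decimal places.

By Bayes' theorem, P(k | x) = π_k f_k(x) / Σ_j π_j f_j(x).
Component likelihoods at x = 'skip':
  f_A = P(skip | comp) = 0.38
  f_B = P(skip | comp) = 0.12
  f_C = P(skip | comp) = 0.33
Weight by the priors:
  π_A·f_A = 0.07 × 0.38 = 0.0266
  π_B·f_B = 0.80 × 0.12 = 0.096
  π_C·f_C = 0.13 × 0.33 = 0.0429
Marginal: 0.0266 + 0.096 + 0.0429 = 0.1655
P(Segment B | x) ≈ 0.580

0.580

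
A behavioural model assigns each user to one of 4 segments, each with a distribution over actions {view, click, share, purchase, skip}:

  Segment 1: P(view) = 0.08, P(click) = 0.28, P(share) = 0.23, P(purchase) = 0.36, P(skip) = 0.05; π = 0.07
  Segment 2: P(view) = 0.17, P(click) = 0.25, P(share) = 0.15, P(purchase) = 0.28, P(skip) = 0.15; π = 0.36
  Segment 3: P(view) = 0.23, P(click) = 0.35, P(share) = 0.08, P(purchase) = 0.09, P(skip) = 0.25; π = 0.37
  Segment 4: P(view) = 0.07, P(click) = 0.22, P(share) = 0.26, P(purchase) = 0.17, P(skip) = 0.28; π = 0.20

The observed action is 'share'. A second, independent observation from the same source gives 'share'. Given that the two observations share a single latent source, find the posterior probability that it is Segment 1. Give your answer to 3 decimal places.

0.134

Posterior ∝ prior × likelihood, so P(k | x) ∝ w_k f_k(x); normalise over all components.
Since both observations come from the same component, the likelihood for component k is f_k(x₁)·f_k(x₂).
  f_1 = [P(share | comp) = 0.23] × [0.23] = 0.0529
  f_2 = [P(share | comp) = 0.15] × [0.15] = 0.0225
  f_3 = [P(share | comp) = 0.08] × [0.08] = 0.0064
  f_4 = [P(share | comp) = 0.26] × [0.26] = 0.0676
Prior × likelihood for each component:
  w_1·f_1 = 0.07 × 0.0529 = 0.003703
  w_2·f_2 = 0.36 × 0.0225 = 0.0081
  w_3·f_3 = 0.37 × 0.0064 = 0.002368
  w_4·f_4 = 0.20 × 0.0676 = 0.01352
Denominator: 0.003703 + 0.0081 + 0.002368 + 0.01352 = 0.027691
P(Segment 1 | x₁, x₂) = 0.003703 / 0.027691 ≈ 0.134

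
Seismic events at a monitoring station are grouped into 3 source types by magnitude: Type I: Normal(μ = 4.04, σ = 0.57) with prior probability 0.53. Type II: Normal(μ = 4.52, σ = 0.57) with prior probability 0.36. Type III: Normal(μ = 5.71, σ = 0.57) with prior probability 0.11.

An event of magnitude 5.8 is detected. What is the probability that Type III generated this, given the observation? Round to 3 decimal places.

P(component k | x) = P(Z=k)·f_k(x) / marginal(x), where marginal(x) = Σ_j P(Z=j)·f_j(x).
Normal densities:
  f_I = (1/(0.57·√(2π)))·exp(−(5.8−4.04)²/(2·0.57²)) = 0.699899·exp(-4.76701) = 0.00595321
  f_II = (1/(0.57·√(2π)))·exp(−(5.8−4.52)²/(2·0.57²)) = 0.699899·exp(-2.52139) = 0.0562353
  f_III = (1/(0.57·√(2π)))·exp(−(5.8−5.71)²/(2·0.57²)) = 0.699899·exp(-0.01247) = 0.691228
Multiply by the mixture weights:
  P(Z=I)·f_I = 0.53 × 0.00595321 = 0.0031552
  P(Z=II)·f_II = 0.36 × 0.0562353 = 0.0202447
  P(Z=III)·f_III = 0.11 × 0.691228 = 0.0760351
Evidence: 0.0031552 + 0.0202447 + 0.0760351 = 0.099435
So the posterior for Type III is 0.0760351 / 0.099435 ≈ 0.765.

0.765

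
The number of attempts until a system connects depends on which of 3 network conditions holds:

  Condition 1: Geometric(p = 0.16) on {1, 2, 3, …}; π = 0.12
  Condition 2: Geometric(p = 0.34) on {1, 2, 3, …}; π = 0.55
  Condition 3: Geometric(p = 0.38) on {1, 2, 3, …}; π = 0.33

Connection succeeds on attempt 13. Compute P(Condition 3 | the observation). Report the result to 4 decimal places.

Apply Bayes' rule: the posterior for each component is proportional to its prior times its likelihood at x.
Geometric probabilities:
  f_1 = 0.16·(1−0.16)^12 = 0.16·0.12341 = 0.0197456
  f_2 = 0.34·(1−0.34)^12 = 0.34·0.00683168 = 0.00232277
  f_3 = 0.38·(1−0.38)^12 = 0.38·0.00322627 = 0.00122598
Multiply by the mixture weights:
  w_1·f_1 = 0.12 × 0.0197456 = 0.00236948
  w_2·f_2 = 0.55 × 0.00232277 = 0.00127752
  w_3·f_3 = 0.33 × 0.00122598 = 0.000404574
Evidence: 0.00236948 + 0.00127752 + 0.000404574 = 0.00405158
P(Condition 3 | x) = 0.000404574 / 0.00405158 ≈ 0.0999

0.0999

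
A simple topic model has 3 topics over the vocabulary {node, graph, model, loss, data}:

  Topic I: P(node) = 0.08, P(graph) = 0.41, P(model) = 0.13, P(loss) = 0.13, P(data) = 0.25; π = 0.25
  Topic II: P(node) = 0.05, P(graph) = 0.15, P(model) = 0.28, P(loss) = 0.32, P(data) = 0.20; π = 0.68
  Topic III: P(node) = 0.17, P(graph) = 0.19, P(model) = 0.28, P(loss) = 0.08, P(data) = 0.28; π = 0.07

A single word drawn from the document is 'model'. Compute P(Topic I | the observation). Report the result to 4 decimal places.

0.1340

By Bayes' theorem, P(k | x) = π_k f_k(x) / Σ_j π_j f_j(x).
Component likelihoods at x = 'model':
  p_I = P(model | comp) = 0.13
  p_II = P(model | comp) = 0.28
  p_III = P(model | comp) = 0.28
Weight by the priors:
  π_I·p_I = 0.25 × 0.13 = 0.0325
  π_II·p_II = 0.68 × 0.28 = 0.1904
  π_III·p_III = 0.07 × 0.28 = 0.0196
Marginal: 0.0325 + 0.1904 + 0.0196 = 0.2425
Responsibility of Topic I: 0.0325 / 0.2425 ≈ 0.1340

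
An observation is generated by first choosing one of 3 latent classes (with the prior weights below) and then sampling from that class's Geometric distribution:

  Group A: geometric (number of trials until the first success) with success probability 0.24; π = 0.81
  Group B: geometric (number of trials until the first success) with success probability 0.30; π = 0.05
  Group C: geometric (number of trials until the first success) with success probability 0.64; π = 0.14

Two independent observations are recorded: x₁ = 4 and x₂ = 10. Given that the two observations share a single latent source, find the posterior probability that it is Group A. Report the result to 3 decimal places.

Posterior ∝ prior × likelihood, so P(k | x) ∝ π_k f_k(x); normalise over all components.
Since both observations come from the same component, the likelihood for component k is f_k(x₁)·f_k(x₂).
  L_A = [0.105354] × [0.0203018] = 0.00213888
  L_B = [0.1029] × [0.0121061] = 0.00124572
  L_C = [0.0298598] × [6.49984e-05] = 1.94084e-06
Multiply by the mixture weights:
  π_A·L_A = 0.81 × 0.00213888 = 0.00173249
  π_B·L_B = 0.05 × 0.00124572 = 6.22858e-05
  π_C·L_C = 0.14 × 1.94084e-06 = 2.71718e-07
Evidence: 0.00173249 + 6.22858e-05 + 2.71718e-07 = 0.00179505
So the posterior for Group A is 0.00173249 / 0.00179505 ≈ 0.965.

0.965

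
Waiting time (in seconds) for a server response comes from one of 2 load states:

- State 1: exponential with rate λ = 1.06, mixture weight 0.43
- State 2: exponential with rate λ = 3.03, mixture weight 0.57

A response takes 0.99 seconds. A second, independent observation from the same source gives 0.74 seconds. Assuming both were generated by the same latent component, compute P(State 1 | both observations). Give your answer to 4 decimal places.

Posterior ∝ prior × likelihood, so P(k | x) ∝ P(Z=k) f_k(x); normalise over all components.
Since both observations come from the same component, the likelihood for component k is f_k(x₁)·f_k(x₂).
  p_1 = [0.371157] × [0.483777] = 0.179557
  p_2 = [0.1509] × [0.32186] = 0.0485688
Prior × likelihood for each component:
  P(Z=1)·p_1 = 0.43 × 0.179557 = 0.0772095
  P(Z=2)·p_2 = 0.57 × 0.0485688 = 0.0276842
Sum: 0.0772095 + 0.0276842 = 0.104894
Responsibility of State 1: 0.0772095 / 0.104894 ≈ 0.7361

0.7361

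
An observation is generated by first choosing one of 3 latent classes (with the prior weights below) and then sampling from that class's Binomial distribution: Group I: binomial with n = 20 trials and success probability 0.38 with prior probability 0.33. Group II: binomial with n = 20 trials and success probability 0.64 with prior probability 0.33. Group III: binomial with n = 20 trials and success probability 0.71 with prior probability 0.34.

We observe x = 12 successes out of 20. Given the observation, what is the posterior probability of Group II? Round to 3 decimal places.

0.561

Apply Bayes' rule: the posterior for each component is proportional to its prior times its likelihood at x.
Component likelihoods at x = 12 successes out of 20:
  p_I = C(20,12)·0.38^12·0.62^8 = 125970·9.06574e-06·0.021834 = 0.0249347
  p_II = C(20,12)·0.64^12·0.36^8 = 125970·0.00472237·0.000282111 = 0.167821
  p_III = C(20,12)·0.71^12·0.29^8 = 125970·0.0164097·5.00246e-05 = 0.103407
Multiply by the mixture weights:
  w_I·p_I = 0.33 × 0.0249347 = 0.00822844
  w_II·p_II = 0.33 × 0.167821 = 0.055381
  w_III·p_III = 0.34 × 0.103407 = 0.0351585
Marginal: 0.00822844 + 0.055381 + 0.0351585 = 0.0987679
So the posterior for Group II is 0.055381 / 0.0987679 ≈ 0.561.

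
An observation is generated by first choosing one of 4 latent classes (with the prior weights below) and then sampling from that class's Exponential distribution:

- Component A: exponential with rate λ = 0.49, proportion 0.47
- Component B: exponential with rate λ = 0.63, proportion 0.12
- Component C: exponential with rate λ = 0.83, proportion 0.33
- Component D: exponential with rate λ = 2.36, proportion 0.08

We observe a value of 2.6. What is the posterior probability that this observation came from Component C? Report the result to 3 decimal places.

By Bayes' theorem, P(k | x) = w_k f_k(x) / Σ_j w_j f_j(x).
Component likelihoods at x = 2.6:
  f_A = 0.49·e^(−0.49·2.6) = 0.49·e^(−1.2740) = 0.137058
  f_B = 0.63·e^(−0.63·2.6) = 0.63·e^(−1.6380) = 0.122452
  f_C = 0.83·e^(−0.83·2.6) = 0.83·e^(−2.1580) = 0.0959115
  f_D = 2.36·e^(−2.36·2.6) = 2.36·e^(−6.1360) = 0.005106
Prior × likelihood for each component:
  w_A·f_A = 0.47 × 0.137058 = 0.0644173
  w_B·f_B = 0.12 × 0.122452 = 0.0146943
  w_C·f_C = 0.33 × 0.0959115 = 0.0316508
  w_D·f_D = 0.08 × 0.005106 = 0.00040848
Evidence: 0.0644173 + 0.0146943 + 0.0316508 + 0.00040848 = 0.111171
P(Component C | 2.6) = 0.0316508 / 0.111171 ≈ 0.285

0.285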